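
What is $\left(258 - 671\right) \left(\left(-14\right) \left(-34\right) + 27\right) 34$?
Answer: $-7063126$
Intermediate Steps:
$\left(258 - 671\right) \left(\left(-14\right) \left(-34\right) + 27\right) 34 = - 413 \left(476 + 27\right) 34 = \left(-413\right) 503 \cdot 34 = \left(-207739\right) 34 = -7063126$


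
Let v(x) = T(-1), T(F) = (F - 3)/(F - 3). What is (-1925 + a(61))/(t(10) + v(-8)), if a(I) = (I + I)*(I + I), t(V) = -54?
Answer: -12959/53 ≈ -244.51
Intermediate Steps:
T(F) = 1 (T(F) = (-3 + F)/(-3 + F) = 1)
v(x) = 1
a(I) = 4*I² (a(I) = (2*I)*(2*I) = 4*I²)
(-1925 + a(61))/(t(10) + v(-8)) = (-1925 + 4*61²)/(-54 + 1) = (-1925 + 4*3721)/(-53) = (-1925 + 14884)*(-1/53) = 12959*(-1/53) = -12959/53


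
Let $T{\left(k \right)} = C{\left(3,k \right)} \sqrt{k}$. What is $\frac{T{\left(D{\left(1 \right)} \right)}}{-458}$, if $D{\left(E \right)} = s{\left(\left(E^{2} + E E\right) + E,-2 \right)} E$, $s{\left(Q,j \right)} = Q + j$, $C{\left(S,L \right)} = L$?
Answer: $- \frac{1}{458} \approx -0.0021834$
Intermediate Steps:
$D{\left(E \right)} = E \left(-2 + E + 2 E^{2}\right)$ ($D{\left(E \right)} = \left(\left(\left(E^{2} + E E\right) + E\right) - 2\right) E = \left(\left(\left(E^{2} + E^{2}\right) + E\right) - 2\right) E = \left(\left(2 E^{2} + E\right) - 2\right) E = \left(\left(E + 2 E^{2}\right) - 2\right) E = \left(-2 + E + 2 E^{2}\right) E = E \left(-2 + E + 2 E^{2}\right)$)
$T{\left(k \right)} = k^{\frac{3}{2}}$ ($T{\left(k \right)} = k \sqrt{k} = k^{\frac{3}{2}}$)
$\frac{T{\left(D{\left(1 \right)} \right)}}{-458} = \frac{\left(1 \left(-2 + 1 \left(1 + 2 \cdot 1\right)\right)\right)^{\frac{3}{2}}}{-458} = \left(1 \left(-2 + 1 \left(1 + 2\right)\right)\right)^{\frac{3}{2}} \left(- \frac{1}{458}\right) = \left(1 \left(-2 + 1 \cdot 3\right)\right)^{\frac{3}{2}} \left(- \frac{1}{458}\right) = \left(1 \left(-2 + 3\right)\right)^{\frac{3}{2}} \left(- \frac{1}{458}\right) = \left(1 \cdot 1\right)^{\frac{3}{2}} \left(- \frac{1}{458}\right) = 1^{\frac{3}{2}} \left(- \frac{1}{458}\right) = 1 \left(- \frac{1}{458}\right) = - \frac{1}{458}$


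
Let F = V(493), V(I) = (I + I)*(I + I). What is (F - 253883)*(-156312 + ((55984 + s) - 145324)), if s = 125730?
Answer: -86141531586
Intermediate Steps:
V(I) = 4*I**2 (V(I) = (2*I)*(2*I) = 4*I**2)
F = 972196 (F = 4*493**2 = 4*243049 = 972196)
(F - 253883)*(-156312 + ((55984 + s) - 145324)) = (972196 - 253883)*(-156312 + ((55984 + 125730) - 145324)) = 718313*(-156312 + (181714 - 145324)) = 718313*(-156312 + 36390) = 718313*(-119922) = -86141531586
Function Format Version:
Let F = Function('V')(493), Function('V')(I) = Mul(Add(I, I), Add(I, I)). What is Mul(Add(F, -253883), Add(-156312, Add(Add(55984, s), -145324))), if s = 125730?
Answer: -86141531586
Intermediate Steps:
Function('V')(I) = Mul(4, Pow(I, 2)) (Function('V')(I) = Mul(Mul(2, I), Mul(2, I)) = Mul(4, Pow(I, 2)))
F = 972196 (F = Mul(4, Pow(493, 2)) = Mul(4, 243049) = 972196)
Mul(Add(F, -253883), Add(-156312, Add(Add(55984, s), -145324))) = Mul(Add(972196, -253883), Add(-156312, Add(Add(55984, 125730), -145324))) = Mul(718313, Add(-156312, Add(181714, -145324))) = Mul(718313, Add(-156312, 36390)) = Mul(718313, -119922) = -86141531586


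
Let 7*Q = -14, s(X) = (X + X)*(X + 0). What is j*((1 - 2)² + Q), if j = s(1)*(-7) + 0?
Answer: 14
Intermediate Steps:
s(X) = 2*X² (s(X) = (2*X)*X = 2*X²)
Q = -2 (Q = (⅐)*(-14) = -2)
j = -14 (j = (2*1²)*(-7) + 0 = (2*1)*(-7) + 0 = 2*(-7) + 0 = -14 + 0 = -14)
j*((1 - 2)² + Q) = -14*((1 - 2)² - 2) = -14*((-1)² - 2) = -14*(1 - 2) = -14*(-1) = 14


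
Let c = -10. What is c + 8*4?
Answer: 22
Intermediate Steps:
c + 8*4 = -10 + 8*4 = -10 + 32 = 22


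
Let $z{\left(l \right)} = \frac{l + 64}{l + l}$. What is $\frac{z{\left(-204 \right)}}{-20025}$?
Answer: $- \frac{7}{408510} \approx -1.7135 \cdot 10^{-5}$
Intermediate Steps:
$z{\left(l \right)} = \frac{64 + l}{2 l}$
$\frac{z{\left(-204 \right)}}{-20025} = \frac{\frac{1}{2} \frac{1}{-204} \left(64 - 204\right)}{-20025} = \frac{1}{2} \left(- \frac{1}{204}\right) \left(-140\right) \left(- \frac{1}{20025}\right) = \frac{35}{102} \left(- \frac{1}{20025}\right) = - \frac{7}{408510}$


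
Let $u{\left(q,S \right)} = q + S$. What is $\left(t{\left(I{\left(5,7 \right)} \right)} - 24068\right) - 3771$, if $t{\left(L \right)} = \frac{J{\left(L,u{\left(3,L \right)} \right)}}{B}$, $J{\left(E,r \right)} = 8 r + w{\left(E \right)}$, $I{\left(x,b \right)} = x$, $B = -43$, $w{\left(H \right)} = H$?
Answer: $- \frac{1197146}{43} \approx -27841.0$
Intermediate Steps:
$u{\left(q,S \right)} = S + q$
$J{\left(E,r \right)} = E + 8 r$ ($J{\left(E,r \right)} = 8 r + E = E + 8 r$)
$t{\left(L \right)} = - \frac{24}{43} - \frac{9 L}{43}$ ($t{\left(L \right)} = \frac{L + 8 \left(L + 3\right)}{-43} = \left(L + 8 \left(3 + L\right)\right) \left(- \frac{1}{43}\right) = \left(L + \left(24 + 8 L\right)\right) \left(- \frac{1}{43}\right) = \left(24 + 9 L\right) \left(- \frac{1}{43}\right) = - \frac{24}{43} - \frac{9 L}{43}$)
$\left(t{\left(I{\left(5,7 \right)} \right)} - 24068\right) - 3771 = \left(\left(- \frac{24}{43} - \frac{45}{43}\right) - 24068\right) - 3771 = \left(- \frac{69}{43} - 24068\right) - 3771 = - \frac{1034993}{43} - 3771 = - \frac{1197146}{43}$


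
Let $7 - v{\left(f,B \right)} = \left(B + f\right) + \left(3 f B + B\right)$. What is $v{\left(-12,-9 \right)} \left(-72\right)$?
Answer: $20664$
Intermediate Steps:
$v{\left(f,B \right)} = 7 - f - 2 B - 3 B f$ ($v{\left(f,B \right)} = 7 - \left(\left(B + f\right) + \left(3 f B + B\right)\right) = 7 - \left(\left(B + f\right) + \left(3 B f + B\right)\right) = 7 - \left(\left(B + f\right) + \left(B + 3 B f\right)\right) = 7 - \left(f + 2 B + 3 B f\right) = 7 - f - 2 B - 3 B f$)
$v{\left(-12,-9 \right)} \left(-72\right) = \left(7 - -12 - -18 - \left(-27\right) \left(-12\right)\right) \left(-72\right) = \left(7 + 12 + 18 - 324\right) \left(-72\right) = \left(-287\right) \left(-72\right) = 20664$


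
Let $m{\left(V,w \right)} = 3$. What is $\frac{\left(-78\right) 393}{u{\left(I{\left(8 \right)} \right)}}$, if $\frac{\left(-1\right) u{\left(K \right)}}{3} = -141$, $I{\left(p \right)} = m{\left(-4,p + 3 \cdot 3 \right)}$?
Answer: $- \frac{3406}{47} \approx -72.468$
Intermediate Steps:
$I{\left(p \right)} = 3$
$u{\left(K \right)} = 423$ ($u{\left(K \right)} = \left(-3\right) \left(-141\right) = 423$)
$\frac{\left(-78\right) 393}{u{\left(I{\left(8 \right)} \right)}} = \frac{\left(-78\right) 393}{423} = \left(-30654\right) \frac{1}{423} = - \frac{3406}{47}$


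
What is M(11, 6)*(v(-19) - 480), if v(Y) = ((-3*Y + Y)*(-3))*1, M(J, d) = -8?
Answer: 4752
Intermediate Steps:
v(Y) = 6*Y (v(Y) = (-2*Y*(-3))*1 = (6*Y)*1 = 6*Y)
M(11, 6)*(v(-19) - 480) = -8*(6*(-19) - 480) = -8*(-114 - 480) = -8*(-594) = 4752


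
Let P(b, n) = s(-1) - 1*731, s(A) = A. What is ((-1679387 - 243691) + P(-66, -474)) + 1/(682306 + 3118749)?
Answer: -7312507619549/3801055 ≈ -1.9238e+6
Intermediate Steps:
P(b, n) = -732 (P(b, n) = -1 - 1*731 = -1 - 731 = -732)
((-1679387 - 243691) + P(-66, -474)) + 1/(682306 + 3118749) = ((-1679387 - 243691) - 732) + 1/(682306 + 3118749) = (-1923078 - 732) + 1/3801055 = -1923810 + 1/3801055 = -7312507619549/3801055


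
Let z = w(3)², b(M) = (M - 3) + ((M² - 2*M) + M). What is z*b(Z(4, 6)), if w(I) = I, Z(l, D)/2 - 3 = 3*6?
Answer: 15849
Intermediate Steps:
Z(l, D) = 42 (Z(l, D) = 6 + 2*(3*6) = 6 + 2*18 = 6 + 36 = 42)
b(M) = -3 + M² (b(M) = (-3 + M) + (M² - M) = -3 + M²)
z = 9 (z = 3² = 9)
z*b(Z(4, 6)) = 9*(-3 + 42²) = 9*(-3 + 1764) = 9*1761 = 15849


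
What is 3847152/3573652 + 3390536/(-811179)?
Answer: -2248966711316/724717863927 ≈ -3.1032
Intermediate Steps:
3847152/3573652 + 3390536/(-811179) = 3847152*(1/3573652) + 3390536*(-1/811179) = 961788/893413 - 3390536/811179 = -2248966711316/724717863927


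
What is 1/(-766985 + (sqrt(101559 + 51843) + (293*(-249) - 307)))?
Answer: -280083/235339409533 - sqrt(153402)/706018228599 ≈ -1.1907e-6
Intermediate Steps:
1/(-766985 + (sqrt(101559 + 51843) + (293*(-249) - 307))) = 1/(-766985 + (sqrt(153402) + (-72957 - 307))) = 1/(-766985 + (sqrt(153402) - 73264)) = 1/(-766985 + (-73264 + sqrt(153402))) = 1/(-840249 + sqrt(153402))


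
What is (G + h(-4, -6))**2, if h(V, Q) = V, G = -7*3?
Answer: 625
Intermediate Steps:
G = -21
(G + h(-4, -6))**2 = (-21 - 4)**2 = (-25)**2 = 625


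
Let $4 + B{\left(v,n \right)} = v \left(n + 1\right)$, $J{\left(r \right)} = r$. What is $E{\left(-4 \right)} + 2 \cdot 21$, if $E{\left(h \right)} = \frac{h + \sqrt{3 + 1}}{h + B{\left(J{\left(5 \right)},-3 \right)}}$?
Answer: $\frac{379}{9} \approx 42.111$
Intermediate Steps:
$B{\left(v,n \right)} = -4 + v \left(1 + n\right)$ ($B{\left(v,n \right)} = -4 + v \left(n + 1\right) = -4 + v \left(1 + n\right)$)
$E{\left(h \right)} = \frac{2 + h}{-14 + h}$ ($E{\left(h \right)} = \frac{h + \sqrt{3 + 1}}{h - 14} = \frac{h + \sqrt{4}}{h - 14} = \frac{h + 2}{h - 14} = \frac{2 + h}{-14 + h}$)
$E{\left(-4 \right)} + 2 \cdot 21 = \frac{2 - 4}{-14 - 4} + 2 \cdot 21 = \frac{1}{-18} \left(-2\right) + 42 = \left(- \frac{1}{18}\right) \left(-2\right) + 42 = \frac{1}{9} + 42 = \frac{379}{9}$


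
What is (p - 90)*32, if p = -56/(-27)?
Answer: -75968/27 ≈ -2813.6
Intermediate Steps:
p = 56/27 (p = -56*(-1/27) = 56/27 ≈ 2.0741)
(p - 90)*32 = (56/27 - 90)*32 = -2374/27*32 = -75968/27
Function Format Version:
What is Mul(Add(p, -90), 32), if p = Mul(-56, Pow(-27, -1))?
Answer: Rational(-75968, 27) ≈ -2813.6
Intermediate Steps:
p = Rational(56, 27) (p = Mul(-56, Rational(-1, 27)) = Rational(56, 27) ≈ 2.0741)
Mul(Add(p, -90), 32) = Mul(Add(Rational(56, 27), -90), 32) = Mul(Rational(-2374, 27), 32) = Rational(-75968, 27)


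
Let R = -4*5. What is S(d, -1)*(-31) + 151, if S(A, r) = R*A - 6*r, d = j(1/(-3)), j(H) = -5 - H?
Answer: -8785/3 ≈ -2928.3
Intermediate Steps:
R = -20
d = -14/3 (d = -5 - 1/(-3) = -5 - 1*(-⅓) = -5 + ⅓ = -14/3 ≈ -4.6667)
S(A, r) = -20*A - 6*r
S(d, -1)*(-31) + 151 = (-20*(-14/3) - 6*(-1))*(-31) + 151 = (280/3 + 6)*(-31) + 151 = (298/3)*(-31) + 151 = -9238/3 + 151 = -8785/3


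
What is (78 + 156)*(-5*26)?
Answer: -30420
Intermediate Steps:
(78 + 156)*(-5*26) = 234*(-130) = -30420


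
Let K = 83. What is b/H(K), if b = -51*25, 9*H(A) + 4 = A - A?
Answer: 11475/4 ≈ 2868.8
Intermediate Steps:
H(A) = -4/9 (H(A) = -4/9 + (A - A)/9 = -4/9 + (1/9)*0 = -4/9 + 0 = -4/9)
b = -1275
b/H(K) = -1275/(-4/9) = -1275*(-9/4) = 11475/4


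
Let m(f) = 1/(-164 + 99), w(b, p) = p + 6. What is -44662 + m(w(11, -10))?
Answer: -2903031/65 ≈ -44662.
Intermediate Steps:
w(b, p) = 6 + p
m(f) = -1/65 (m(f) = 1/(-65) = -1/65)
-44662 + m(w(11, -10)) = -44662 - 1/65 = -2903031/65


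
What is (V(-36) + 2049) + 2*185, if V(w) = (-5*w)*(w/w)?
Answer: 2599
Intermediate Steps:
V(w) = -5*w (V(w) = -5*w*1 = -5*w)
(V(-36) + 2049) + 2*185 = (-5*(-36) + 2049) + 2*185 = (180 + 2049) + 370 = 2229 + 370 = 2599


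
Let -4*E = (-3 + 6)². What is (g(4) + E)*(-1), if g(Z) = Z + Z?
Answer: -23/4 ≈ -5.7500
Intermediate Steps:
g(Z) = 2*Z
E = -9/4 (E = -(-3 + 6)²/4 = -¼*3² = -¼*9 = -9/4 ≈ -2.2500)
(g(4) + E)*(-1) = (2*4 - 9/4)*(-1) = (8 - 9/4)*(-1) = (23/4)*(-1) = -23/4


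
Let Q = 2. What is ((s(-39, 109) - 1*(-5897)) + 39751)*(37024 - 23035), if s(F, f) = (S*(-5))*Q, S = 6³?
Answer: 608353632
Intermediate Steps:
S = 216
s(F, f) = -2160 (s(F, f) = (216*(-5))*2 = -1080*2 = -2160)
((s(-39, 109) - 1*(-5897)) + 39751)*(37024 - 23035) = ((-2160 - 1*(-5897)) + 39751)*(37024 - 23035) = ((-2160 + 5897) + 39751)*13989 = (3737 + 39751)*13989 = 43488*13989 = 608353632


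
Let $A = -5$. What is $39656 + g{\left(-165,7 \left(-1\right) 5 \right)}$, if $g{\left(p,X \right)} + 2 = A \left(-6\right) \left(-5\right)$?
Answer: $39504$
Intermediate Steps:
$g{\left(p,X \right)} = -152$ ($g{\left(p,X \right)} = -2 + \left(-5\right) \left(-6\right) \left(-5\right) = -2 + 30 \left(-5\right) = -2 - 150 = -152$)
$39656 + g{\left(-165,7 \left(-1\right) 5 \right)} = 39656 - 152 = 39504$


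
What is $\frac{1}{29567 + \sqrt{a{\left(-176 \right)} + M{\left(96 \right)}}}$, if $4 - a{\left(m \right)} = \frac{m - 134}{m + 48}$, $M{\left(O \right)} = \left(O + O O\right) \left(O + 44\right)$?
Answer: $\frac{1892288}{55865843675} - \frac{8 \sqrt{83435621}}{55865843675} \approx 3.2564 \cdot 10^{-5}$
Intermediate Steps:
$M{\left(O \right)} = \left(44 + O\right) \left(O + O^{2}\right)$ ($M{\left(O \right)} = \left(O + O^{2}\right) \left(44 + O\right) = \left(44 + O\right) \left(O + O^{2}\right)$)
$a{\left(m \right)} = 4 - \frac{-134 + m}{48 + m}$ ($a{\left(m \right)} = 4 - \frac{m - 134}{m + 48} = 4 - \frac{-134 + m}{48 + m}$)
$\frac{1}{29567 + \sqrt{a{\left(-176 \right)} + M{\left(96 \right)}}} = \frac{1}{29567 + \sqrt{\frac{326 + 3 \left(-176\right)}{48 - 176} + 96 \left(44 + 96^{2} + 45 \cdot 96\right)}} = \frac{1}{29567 + \sqrt{\frac{326 - 528}{-128} + 96 \left(44 + 9216 + 4320\right)}} = \frac{1}{29567 + \sqrt{\left(- \frac{1}{128}\right) \left(-202\right) + 96 \cdot 13580}} = \frac{1}{29567 + \sqrt{\frac{101}{64} + 1303680}} = \frac{1}{29567 + \sqrt{\frac{83435621}{64}}} = \frac{1}{29567 + \frac{\sqrt{83435621}}{8}}$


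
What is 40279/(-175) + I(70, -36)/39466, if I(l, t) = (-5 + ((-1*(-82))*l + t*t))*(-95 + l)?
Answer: -231487377/986650 ≈ -234.62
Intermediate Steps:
I(l, t) = (-95 + l)*(-5 + t**2 + 82*l) (I(l, t) = (-5 + (82*l + t**2))*(-95 + l) = (-5 + (t**2 + 82*l))*(-95 + l) = (-5 + t**2 + 82*l)*(-95 + l) = (-95 + l)*(-5 + t**2 + 82*l))
40279/(-175) + I(70, -36)/39466 = 40279/(-175) + (475 - 7795*70 - 95*(-36)**2 + 82*70**2 + 70*(-36)**2)/39466 = 40279*(-1/175) + (475 - 545650 - 95*1296 + 82*4900 + 70*1296)*(1/39466) = -40279/175 + (475 - 545650 - 123120 + 401800 + 90720)*(1/39466) = -40279/175 - 175775*1/39466 = -40279/175 - 175775/39466 = -231487377/986650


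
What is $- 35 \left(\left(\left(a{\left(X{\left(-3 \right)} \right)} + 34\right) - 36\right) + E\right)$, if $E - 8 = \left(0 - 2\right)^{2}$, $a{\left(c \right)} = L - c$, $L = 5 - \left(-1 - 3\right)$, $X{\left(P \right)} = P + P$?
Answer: $-875$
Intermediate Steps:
$X{\left(P \right)} = 2 P$
$L = 9$ ($L = 5 - -4 = 5 + 4 = 9$)
$a{\left(c \right)} = 9 - c$
$E = 12$ ($E = 8 + \left(0 - 2\right)^{2} = 8 + \left(-2\right)^{2} = 8 + 4 = 12$)
$- 35 \left(\left(\left(a{\left(X{\left(-3 \right)} \right)} + 34\right) - 36\right) + E\right) = - 35 \left(\left(\left(\left(9 - 2 \left(-3\right)\right) + 34\right) - 36\right) + 12\right) = - 35 \left(\left(\left(\left(9 - -6\right) + 34\right) - 36\right) + 12\right) = - 35 \left(\left(\left(\left(9 + 6\right) + 34\right) - 36\right) + 12\right) = - 35 \left(\left(\left(15 + 34\right) - 36\right) + 12\right) = - 35 \left(\left(49 - 36\right) + 12\right) = - 35 \left(13 + 12\right) = \left(-35\right) 25 = -875$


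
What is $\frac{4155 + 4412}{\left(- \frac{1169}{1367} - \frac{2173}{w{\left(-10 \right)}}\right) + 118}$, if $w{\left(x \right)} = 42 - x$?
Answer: $\frac{608976628}{5356633} \approx 113.69$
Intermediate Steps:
$\frac{4155 + 4412}{\left(- \frac{1169}{1367} - \frac{2173}{w{\left(-10 \right)}}\right) + 118} = \frac{4155 + 4412}{\left(- \frac{1169}{1367} - \frac{2173}{42 - -10}\right) + 118} = \frac{8567}{\left(\left(-1169\right) \frac{1}{1367} - \frac{2173}{42 + 10}\right) + 118} = \frac{8567}{\left(- \frac{1169}{1367} - \frac{2173}{52}\right) + 118} = \frac{8567}{- \frac{3031279}{71084} + 118} = \frac{8567}{\frac{5356633}{71084}} = 8567 \cdot \frac{71084}{5356633} = \frac{608976628}{5356633}$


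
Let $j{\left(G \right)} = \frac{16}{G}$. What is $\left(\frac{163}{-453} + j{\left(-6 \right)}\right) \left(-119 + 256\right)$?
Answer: $- \frac{62609}{151} \approx -414.63$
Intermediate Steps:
$\left(\frac{163}{-453} + j{\left(-6 \right)}\right) \left(-119 + 256\right) = \left(\frac{163}{-453} + \frac{16}{-6}\right) \left(-119 + 256\right) = \left(163 \left(- \frac{1}{453}\right) + 16 \left(- \frac{1}{6}\right)\right) 137 = \left(- \frac{163}{453} - \frac{8}{3}\right) 137 = \left(- \frac{457}{151}\right) 137 = - \frac{62609}{151}$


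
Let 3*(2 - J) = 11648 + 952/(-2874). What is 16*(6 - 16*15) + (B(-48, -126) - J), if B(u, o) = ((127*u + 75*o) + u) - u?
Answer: -66430112/4311 ≈ -15409.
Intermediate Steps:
J = -16729078/4311 (J = 2 - (11648 + 952/(-2874))/3 = 2 - (11648 + 952*(-1/2874))/3 = 2 - (11648 - 476/1437)/3 = 2 - ⅓*16737700/1437 = 2 - 16737700/4311 = -16729078/4311 ≈ -3880.6)
B(u, o) = 75*o + 127*u (B(u, o) = ((75*o + 127*u) + u) - u = (75*o + 128*u) - u = 75*o + 127*u)
16*(6 - 16*15) + (B(-48, -126) - J) = 16*(6 - 16*15) + ((75*(-126) + 127*(-48)) - 1*(-16729078/4311)) = 16*(6 - 240) + ((-9450 - 6096) + 16729078/4311) = 16*(-234) + (-15546 + 16729078/4311) = -3744 - 50289728/4311 = -66430112/4311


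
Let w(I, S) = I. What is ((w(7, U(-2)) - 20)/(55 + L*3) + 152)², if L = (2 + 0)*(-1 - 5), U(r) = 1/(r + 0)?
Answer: 8265625/361 ≈ 22896.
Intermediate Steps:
U(r) = 1/r
L = -12 (L = 2*(-6) = -12)
((w(7, U(-2)) - 20)/(55 + L*3) + 152)² = ((7 - 20)/(55 - 12*3) + 152)² = (-13/(55 - 36) + 152)² = (-13/19 + 152)² = (2875/19)² = 8265625/361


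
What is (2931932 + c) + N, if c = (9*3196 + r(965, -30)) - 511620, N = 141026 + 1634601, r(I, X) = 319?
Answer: 4225022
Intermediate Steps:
N = 1775627
c = -482537 (c = (9*3196 + 319) - 511620 = (28764 + 319) - 511620 = 29083 - 511620 = -482537)
(2931932 + c) + N = (2931932 - 482537) + 1775627 = 2449395 + 1775627 = 4225022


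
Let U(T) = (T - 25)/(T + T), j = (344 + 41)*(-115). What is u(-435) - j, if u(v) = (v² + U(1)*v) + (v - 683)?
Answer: 237602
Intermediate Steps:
j = -44275 (j = 385*(-115) = -44275)
U(T) = (-25 + T)/(2*T) (U(T) = (-25 + T)/((2*T)) = (-25 + T)*(1/(2*T)) = (-25 + T)/(2*T))
u(v) = -683 + v² - 11*v (u(v) = (v² + ((½)*(-25 + 1)/1)*v) + (v - 683) = (v² + ((½)*1*(-24))*v) + (-683 + v) = (v² - 12*v) + (-683 + v) = -683 + v² - 11*v)
u(-435) - j = (-683 + (-435)² - 11*(-435)) - 1*(-44275) = (-683 + 189225 + 4785) + 44275 = 193327 + 44275 = 237602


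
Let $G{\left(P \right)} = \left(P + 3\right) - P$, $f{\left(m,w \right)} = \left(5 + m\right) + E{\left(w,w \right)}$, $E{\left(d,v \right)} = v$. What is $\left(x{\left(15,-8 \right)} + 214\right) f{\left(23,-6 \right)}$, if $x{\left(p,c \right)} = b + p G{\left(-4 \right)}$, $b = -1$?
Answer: $5676$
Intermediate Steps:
$f{\left(m,w \right)} = 5 + m + w$ ($f{\left(m,w \right)} = \left(5 + m\right) + w = 5 + m + w$)
$G{\left(P \right)} = 3$ ($G{\left(P \right)} = \left(3 + P\right) - P = 3$)
$x{\left(p,c \right)} = -1 + 3 p$ ($x{\left(p,c \right)} = -1 + p 3 = -1 + 3 p$)
$\left(x{\left(15,-8 \right)} + 214\right) f{\left(23,-6 \right)} = \left(\left(-1 + 3 \cdot 15\right) + 214\right) \left(5 + 23 - 6\right) = \left(\left(-1 + 45\right) + 214\right) 22 = \left(44 + 214\right) 22 = 258 \cdot 22 = 5676$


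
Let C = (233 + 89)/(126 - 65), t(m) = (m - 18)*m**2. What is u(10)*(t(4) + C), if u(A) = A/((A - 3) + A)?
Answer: -133420/1037 ≈ -128.66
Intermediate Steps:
t(m) = m**2*(-18 + m) (t(m) = (-18 + m)*m**2 = m**2*(-18 + m))
C = 322/61 ≈ 5.2787
u(A) = A/(-3 + 2*A) (u(A) = A/((-3 + A) + A) = A/(-3 + 2*A))
u(10)*(t(4) + C) = (10/(-3 + 2*10))*(4**2*(-18 + 4) + 322/61) = (10/(-3 + 20))*(16*(-14) + 322/61) = (10/17)*(-224 + 322/61) = (10*(1/17))*(-13342/61) = (10/17)*(-13342/61) = -133420/1037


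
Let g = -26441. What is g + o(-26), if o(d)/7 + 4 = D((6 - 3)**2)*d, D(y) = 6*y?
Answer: -36297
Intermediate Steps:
o(d) = -28 + 378*d (o(d) = -28 + 7*((6*(6 - 3)**2)*d) = -28 + 7*((6*3**2)*d) = -28 + 7*((6*9)*d) = -28 + 7*(54*d) = -28 + 378*d)
g + o(-26) = -26441 + (-28 + 378*(-26)) = -26441 + (-28 - 9828) = -26441 - 9856 = -36297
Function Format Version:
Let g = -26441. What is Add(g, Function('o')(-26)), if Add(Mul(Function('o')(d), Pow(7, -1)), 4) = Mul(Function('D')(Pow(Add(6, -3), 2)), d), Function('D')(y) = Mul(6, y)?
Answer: -36297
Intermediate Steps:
Function('o')(d) = Add(-28, Mul(378, d)) (Function('o')(d) = Add(-28, Mul(7, Mul(Mul(6, Pow(Add(6, -3), 2)), d))) = Add(-28, Mul(7, Mul(Mul(6, Pow(3, 2)), d))) = Add(-28, Mul(7, Mul(Mul(6, 9), d))) = Add(-28, Mul(7, Mul(54, d))) = Add(-28, Mul(378, d)))
Add(g, Function('o')(-26)) = Add(-26441, Add(-28, Mul(378, -26))) = Add(-26441, Add(-28, -9828)) = Add(-26441, -9856) = -36297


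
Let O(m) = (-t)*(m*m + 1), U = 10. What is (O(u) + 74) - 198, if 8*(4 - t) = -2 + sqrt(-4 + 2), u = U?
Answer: -2213/4 + 101*I*sqrt(2)/8 ≈ -553.25 + 17.854*I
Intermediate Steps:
u = 10
t = 17/4 - I*sqrt(2)/8 (t = 4 - (-2 + sqrt(-4 + 2))/8 = 4 - (-2 + sqrt(-2))/8 = 4 - (-2 + I*sqrt(2))/8 = 4 + (1/4 - I*sqrt(2)/8) = 17/4 - I*sqrt(2)/8 ≈ 4.25 - 0.17678*I)
O(m) = (1 + m**2)*(-17/4 + I*sqrt(2)/8) (O(m) = (-(17/4 - I*sqrt(2)/8))*(m*m + 1) = (-17/4 + I*sqrt(2)/8)*(m**2 + 1) = (-17/4 + I*sqrt(2)/8)*(1 + m**2) = (1 + m**2)*(-17/4 + I*sqrt(2)/8))
(O(u) + 74) - 198 = (-(1 + 10**2)*(34 - I*sqrt(2))/8 + 74) - 198 = (-(1 + 100)*(34 - I*sqrt(2))/8 + 74) - 198 = (-1/8*101*(34 - I*sqrt(2)) + 74) - 198 = ((-1717/4 + 101*I*sqrt(2)/8) + 74) - 198 = (-1421/4 + 101*I*sqrt(2)/8) - 198 = -2213/4 + 101*I*sqrt(2)/8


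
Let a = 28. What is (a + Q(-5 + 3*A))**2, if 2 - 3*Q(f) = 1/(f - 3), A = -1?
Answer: 896809/1089 ≈ 823.52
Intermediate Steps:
Q(f) = 2/3 - 1/(3*(-3 + f)) (Q(f) = 2/3 - 1/(3*(f - 3)) = 2/3 - 1/(3*(-3 + f)))
(a + Q(-5 + 3*A))**2 = (28 + (-7 + 2*(-5 + 3*(-1)))/(3*(-3 + (-5 + 3*(-1)))))**2 = (28 + (-7 + 2*(-5 - 3))/(3*(-3 + (-5 - 3))))**2 = (28 + (-7 + 2*(-8))/(3*(-3 - 8)))**2 = (28 + (1/3)*(-7 - 16)/(-11))**2 = (28 + (1/3)*(-1/11)*(-23))**2 = (28 + 23/33)**2 = (947/33)**2 = 896809/1089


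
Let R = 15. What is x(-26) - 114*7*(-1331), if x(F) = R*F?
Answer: 1061748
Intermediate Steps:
x(F) = 15*F
x(-26) - 114*7*(-1331) = 15*(-26) - 114*7*(-1331) = -390 - 798*(-1331) = -390 + 1062138 = 1061748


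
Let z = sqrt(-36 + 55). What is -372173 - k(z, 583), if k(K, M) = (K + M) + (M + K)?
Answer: -373339 - 2*sqrt(19) ≈ -3.7335e+5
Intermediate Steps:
z = sqrt(19) ≈ 4.3589
k(K, M) = 2*K + 2*M (k(K, M) = (K + M) + (K + M) = 2*K + 2*M)
-372173 - k(z, 583) = -372173 - (2*sqrt(19) + 2*583) = -372173 - (2*sqrt(19) + 1166) = -372173 - (1166 + 2*sqrt(19)) = -372173 + (-1166 - 2*sqrt(19)) = -373339 - 2*sqrt(19)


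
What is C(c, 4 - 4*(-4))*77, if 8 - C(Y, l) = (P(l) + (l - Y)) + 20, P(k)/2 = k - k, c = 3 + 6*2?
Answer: -1309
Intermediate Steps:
c = 15 (c = 3 + 12 = 15)
P(k) = 0 (P(k) = 2*(k - k) = 2*0 = 0)
C(Y, l) = -12 + Y - l (C(Y, l) = 8 - ((0 + (l - Y)) + 20) = 8 - ((l - Y) + 20) = 8 - (20 + l - Y) = 8 + (-20 + Y - l) = -12 + Y - l)
C(c, 4 - 4*(-4))*77 = (-12 + 15 - (4 - 4*(-4)))*77 = (-12 + 15 - (4 + 16))*77 = (-12 + 15 - 1*20)*77 = (-12 + 15 - 20)*77 = -17*77 = -1309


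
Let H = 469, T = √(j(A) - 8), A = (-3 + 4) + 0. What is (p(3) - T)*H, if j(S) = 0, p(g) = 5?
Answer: 2345 - 938*I*√2 ≈ 2345.0 - 1326.5*I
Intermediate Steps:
A = 1 (A = 1 + 0 = 1)
T = 2*I*√2 (T = √(0 - 8) = √(-8) = 2*I*√2 ≈ 2.8284*I)
(p(3) - T)*H = (5 - 2*I*√2)*469 = 2345 - 938*I*√2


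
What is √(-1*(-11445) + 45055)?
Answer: 10*√565 ≈ 237.70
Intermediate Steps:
√(-1*(-11445) + 45055) = √(11445 + 45055) = √56500 = 10*√565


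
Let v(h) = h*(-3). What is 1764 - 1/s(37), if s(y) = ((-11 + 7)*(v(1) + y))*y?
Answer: 8876449/5032 ≈ 1764.0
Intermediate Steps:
v(h) = -3*h
s(y) = y*(12 - 4*y) (s(y) = ((-11 + 7)*(-3*1 + y))*y = (-4*(-3 + y))*y = (12 - 4*y)*y = y*(12 - 4*y))
1764 - 1/s(37) = 1764 - 1/(4*37*(3 - 1*37)) = 1764 - 1/(4*37*(3 - 37)) = 1764 - 1/(4*37*(-34)) = 1764 - 1/(-5032) = 1764 - 1*(-1/5032) = 1764 + 1/5032 = 8876449/5032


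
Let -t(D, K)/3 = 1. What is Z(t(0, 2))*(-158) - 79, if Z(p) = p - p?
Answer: -79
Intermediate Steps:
t(D, K) = -3 (t(D, K) = -3*1 = -3)
Z(p) = 0
Z(t(0, 2))*(-158) - 79 = 0*(-158) - 79 = 0 - 79 = -79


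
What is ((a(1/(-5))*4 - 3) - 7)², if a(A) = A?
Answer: 2916/25 ≈ 116.64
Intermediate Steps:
((a(1/(-5))*4 - 3) - 7)² = ((4/(-5) - 3) - 7)² = ((-⅕*4 - 3) - 7)² = ((-⅘ - 3) - 7)² = (-19/5 - 7)² = (-54/5)² = 2916/25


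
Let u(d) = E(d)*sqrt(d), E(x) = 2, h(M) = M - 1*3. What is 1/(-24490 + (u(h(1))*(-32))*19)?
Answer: I/(2*(-12245*I + 608*sqrt(2))) ≈ -4.0633e-5 + 2.8532e-6*I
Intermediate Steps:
h(M) = -3 + M (h(M) = M - 3 = -3 + M)
u(d) = 2*sqrt(d)
1/(-24490 + (u(h(1))*(-32))*19) = 1/(-24490 + ((2*sqrt(-3 + 1))*(-32))*19) = 1/(-24490 + ((2*sqrt(-2))*(-32))*19) = 1/(-24490 + ((2*(I*sqrt(2)))*(-32))*19) = 1/(-24490 + ((2*I*sqrt(2))*(-32))*19) = 1/(-24490 - 64*I*sqrt(2)*19) = 1/(-24490 - 1216*I*sqrt(2))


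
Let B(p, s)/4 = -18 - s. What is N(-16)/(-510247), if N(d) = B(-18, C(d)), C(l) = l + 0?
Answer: 8/510247 ≈ 1.5679e-5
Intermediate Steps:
C(l) = l
B(p, s) = -72 - 4*s (B(p, s) = 4*(-18 - s) = -72 - 4*s)
N(d) = -72 - 4*d
N(-16)/(-510247) = (-72 - 4*(-16))/(-510247) = (-72 + 64)*(-1/510247) = -8*(-1/510247) = 8/510247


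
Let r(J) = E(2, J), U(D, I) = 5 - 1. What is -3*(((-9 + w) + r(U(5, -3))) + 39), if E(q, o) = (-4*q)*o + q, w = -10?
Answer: 30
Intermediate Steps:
U(D, I) = 4
E(q, o) = q - 4*o*q (E(q, o) = -4*o*q + q = q - 4*o*q)
r(J) = 2 - 8*J (r(J) = 2*(1 - 4*J) = 2 - 8*J)
-3*(((-9 + w) + r(U(5, -3))) + 39) = -3*(((-9 - 10) + (2 - 8*4)) + 39) = -3*((-19 + (2 - 32)) + 39) = -3*((-19 - 30) + 39) = -3*(-49 + 39) = -3*(-10) = 30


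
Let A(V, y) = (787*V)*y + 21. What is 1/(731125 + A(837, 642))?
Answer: 1/423628744 ≈ 2.3606e-9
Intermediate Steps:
A(V, y) = 21 + 787*V*y (A(V, y) = 787*V*y + 21 = 21 + 787*V*y)
1/(731125 + A(837, 642)) = 1/(731125 + (21 + 787*837*642)) = 1/(731125 + (21 + 422897598)) = 1/(731125 + 422897619) = 1/423628744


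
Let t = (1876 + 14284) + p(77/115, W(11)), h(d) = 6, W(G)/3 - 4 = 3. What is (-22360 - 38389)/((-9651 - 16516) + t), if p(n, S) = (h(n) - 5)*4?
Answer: 60749/10003 ≈ 6.0731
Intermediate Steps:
W(G) = 21 (W(G) = 12 + 3*3 = 12 + 9 = 21)
p(n, S) = 4 (p(n, S) = (6 - 5)*4 = 1*4 = 4)
t = 16164 (t = (1876 + 14284) + 4 = 16160 + 4 = 16164)
(-22360 - 38389)/((-9651 - 16516) + t) = (-22360 - 38389)/((-9651 - 16516) + 16164) = -60749/(-26167 + 16164) = -60749/(-10003) = -60749*(-1/10003) = 60749/10003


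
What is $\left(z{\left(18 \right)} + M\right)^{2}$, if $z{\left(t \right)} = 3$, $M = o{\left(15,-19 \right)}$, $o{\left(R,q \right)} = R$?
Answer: $324$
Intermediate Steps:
$M = 15$
$\left(z{\left(18 \right)} + M\right)^{2} = \left(3 + 15\right)^{2} = 18^{2} = 324$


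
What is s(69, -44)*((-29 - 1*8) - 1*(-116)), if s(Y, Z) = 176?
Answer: 13904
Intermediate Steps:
s(69, -44)*((-29 - 1*8) - 1*(-116)) = 176*((-29 - 1*8) - 1*(-116)) = 176*((-29 - 8) + 116) = 176*(-37 + 116) = 176*79 = 13904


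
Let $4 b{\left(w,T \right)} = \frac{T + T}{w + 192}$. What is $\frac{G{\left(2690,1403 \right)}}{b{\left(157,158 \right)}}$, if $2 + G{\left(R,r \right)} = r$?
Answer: $\frac{488949}{79} \approx 6189.2$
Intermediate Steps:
$b{\left(w,T \right)} = \frac{T}{2 \left(192 + w\right)}$ ($b{\left(w,T \right)} = \frac{\left(T + T\right) \frac{1}{w + 192}}{4} = \frac{2 T \frac{1}{192 + w}}{4} = \frac{T}{2 \left(192 + w\right)}$)
$G{\left(R,r \right)} = -2 + r$
$\frac{G{\left(2690,1403 \right)}}{b{\left(157,158 \right)}} = \frac{-2 + 1403}{\frac{1}{2} \cdot 158 \frac{1}{192 + 157}} = \frac{1401}{\frac{1}{2} \cdot 158 \cdot \frac{1}{349}} = \frac{1401}{\frac{79}{349}} = 1401 \cdot \frac{349}{79} = \frac{488949}{79}$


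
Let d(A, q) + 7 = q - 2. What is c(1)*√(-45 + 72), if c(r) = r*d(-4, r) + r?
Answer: -21*√3 ≈ -36.373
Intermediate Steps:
d(A, q) = -9 + q (d(A, q) = -7 + (q - 2) = -7 + (-2 + q) = -9 + q)
c(r) = r + r*(-9 + r) (c(r) = r*(-9 + r) + r = r + r*(-9 + r))
c(1)*√(-45 + 72) = (1*(-8 + 1))*√(-45 + 72) = (1*(-7))*√27 = -21*√3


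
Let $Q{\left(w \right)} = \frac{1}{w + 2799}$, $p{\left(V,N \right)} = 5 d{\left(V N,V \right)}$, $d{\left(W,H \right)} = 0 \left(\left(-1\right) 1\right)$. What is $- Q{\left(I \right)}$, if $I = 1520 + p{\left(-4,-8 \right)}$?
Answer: $- \frac{1}{4319} \approx -0.00023154$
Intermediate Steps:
$d{\left(W,H \right)} = 0$ ($d{\left(W,H \right)} = 0 \left(-1\right) = 0$)
$p{\left(V,N \right)} = 0$ ($p{\left(V,N \right)} = 5 \cdot 0 = 0$)
$I = 1520$ ($I = 1520 + 0 = 1520$)
$Q{\left(w \right)} = \frac{1}{2799 + w}$
$- Q{\left(I \right)} = - \frac{1}{2799 + 1520} = - \frac{1}{4319}$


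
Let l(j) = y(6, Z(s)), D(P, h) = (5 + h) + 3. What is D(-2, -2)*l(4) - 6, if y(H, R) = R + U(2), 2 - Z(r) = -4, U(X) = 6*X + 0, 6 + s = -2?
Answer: 102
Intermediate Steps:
s = -8 (s = -6 - 2 = -8)
U(X) = 6*X
Z(r) = 6 (Z(r) = 2 - 1*(-4) = 2 + 4 = 6)
y(H, R) = 12 + R (y(H, R) = R + 6*2 = R + 12 = 12 + R)
D(P, h) = 8 + h
l(j) = 18 (l(j) = 12 + 6 = 18)
D(-2, -2)*l(4) - 6 = (8 - 2)*18 - 6 = 6*18 - 6 = 108 - 6 = 102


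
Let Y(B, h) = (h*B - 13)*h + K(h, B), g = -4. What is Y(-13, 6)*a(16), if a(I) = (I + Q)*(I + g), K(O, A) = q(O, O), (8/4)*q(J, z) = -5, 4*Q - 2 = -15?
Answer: -167841/2 ≈ -83921.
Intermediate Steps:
Q = -13/4 (Q = ½ + (¼)*(-15) = ½ - 15/4 = -13/4 ≈ -3.2500)
q(J, z) = -5/2 (q(J, z) = (½)*(-5) = -5/2)
K(O, A) = -5/2
a(I) = (-4 + I)*(-13/4 + I) (a(I) = (I - 13/4)*(I - 4) = (-13/4 + I)*(-4 + I) = (-4 + I)*(-13/4 + I))
Y(B, h) = -5/2 + h*(-13 + B*h) (Y(B, h) = (h*B - 13)*h - 5/2 = (B*h - 13)*h - 5/2 = (-13 + B*h)*h - 5/2 = h*(-13 + B*h) - 5/2 = -5/2 + h*(-13 + B*h))
Y(-13, 6)*a(16) = (-5/2 - 13*6 - 13*6²)*(13 + 16² - 29/4*16) = (-5/2 - 78 - 13*36)*(13 + 256 - 116) = (-5/2 - 78 - 468)*153 = -1097/2*153 = -167841/2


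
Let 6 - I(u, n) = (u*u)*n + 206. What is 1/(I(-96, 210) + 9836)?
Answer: -1/1925724 ≈ -5.1929e-7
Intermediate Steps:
I(u, n) = -200 - n*u**2 (I(u, n) = 6 - ((u*u)*n + 206) = 6 - (u**2*n + 206) = 6 - (n*u**2 + 206) = 6 - (206 + n*u**2) = 6 + (-206 - n*u**2) = -200 - n*u**2)
1/(I(-96, 210) + 9836) = 1/((-200 - 1*210*(-96)**2) + 9836) = 1/((-200 - 1*210*9216) + 9836) = 1/((-200 - 1935360) + 9836) = 1/(-1935560 + 9836) = 1/(-1925724) = -1/1925724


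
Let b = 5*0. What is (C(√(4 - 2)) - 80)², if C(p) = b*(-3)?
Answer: 6400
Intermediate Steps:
b = 0
C(p) = 0 (C(p) = 0*(-3) = 0)
(C(√(4 - 2)) - 80)² = (0 - 80)² = (-80)² = 6400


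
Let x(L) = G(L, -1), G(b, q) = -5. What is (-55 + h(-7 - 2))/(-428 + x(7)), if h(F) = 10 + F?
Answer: 54/433 ≈ 0.12471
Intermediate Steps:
x(L) = -5
(-55 + h(-7 - 2))/(-428 + x(7)) = (-55 + (10 + (-7 - 2)))/(-428 - 5) = (-55 + (10 - 9))/(-433) = (-55 + 1)*(-1/433) = -54*(-1/433) = 54/433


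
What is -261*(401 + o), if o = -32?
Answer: -96309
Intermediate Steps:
-261*(401 + o) = -261*(401 - 32) = -261*369 = -96309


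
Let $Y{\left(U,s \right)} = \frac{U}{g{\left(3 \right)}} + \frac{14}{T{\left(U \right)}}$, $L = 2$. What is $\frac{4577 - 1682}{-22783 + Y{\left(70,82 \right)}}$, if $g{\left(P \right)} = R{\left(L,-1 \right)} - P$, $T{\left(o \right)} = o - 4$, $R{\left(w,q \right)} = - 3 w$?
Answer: $- \frac{286605}{2256266} \approx -0.12703$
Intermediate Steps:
$T{\left(o \right)} = -4 + o$ ($T{\left(o \right)} = o - 4 = -4 + o$)
$g{\left(P \right)} = -6 - P$ ($g{\left(P \right)} = \left(-3\right) 2 - P = -6 - P$)
$Y{\left(U,s \right)} = \frac{14}{-4 + U} - \frac{U}{9}$ ($Y{\left(U,s \right)} = \frac{U}{-6 - 3} + \frac{14}{-4 + U} = \frac{U}{-9} + \frac{14}{-4 + U} = U \left(- \frac{1}{9}\right) + \frac{14}{-4 + U} = - \frac{U}{9} + \frac{14}{-4 + U} = \frac{14}{-4 + U} - \frac{U}{9}$)
$\frac{4577 - 1682}{-22783 + Y{\left(70,82 \right)}} = \frac{4577 - 1682}{-22783 + \frac{126 - 70 \left(-4 + 70\right)}{9 \left(-4 + 70\right)}} = \frac{2895}{-22783 + \frac{126 - 70 \cdot 66}{9 \cdot 66}} = \frac{2895}{-22783 + \frac{1}{9} \cdot \frac{1}{66} \left(126 - 4620\right)} = \frac{2895}{-22783 + \frac{1}{9} \cdot \frac{1}{66} \left(-4494\right)} = \frac{2895}{-22783 - \frac{749}{99}} = \frac{2895}{- \frac{2256266}{99}} = 2895 \left(- \frac{99}{2256266}\right) = - \frac{286605}{2256266}$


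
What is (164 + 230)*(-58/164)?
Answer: -5713/41 ≈ -139.34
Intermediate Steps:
(164 + 230)*(-58/164) = 394*(-58*1/164) = 394*(-29/82) = -5713/41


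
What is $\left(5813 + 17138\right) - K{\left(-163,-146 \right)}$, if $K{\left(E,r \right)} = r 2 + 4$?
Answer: $23239$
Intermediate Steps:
$K{\left(E,r \right)} = 4 + 2 r$ ($K{\left(E,r \right)} = 2 r + 4 = 4 + 2 r$)
$\left(5813 + 17138\right) - K{\left(-163,-146 \right)} = \left(5813 + 17138\right) - \left(4 + 2 \left(-146\right)\right) = 22951 - \left(4 - 292\right) = 22951 - -288 = 22951 + 288 = 23239$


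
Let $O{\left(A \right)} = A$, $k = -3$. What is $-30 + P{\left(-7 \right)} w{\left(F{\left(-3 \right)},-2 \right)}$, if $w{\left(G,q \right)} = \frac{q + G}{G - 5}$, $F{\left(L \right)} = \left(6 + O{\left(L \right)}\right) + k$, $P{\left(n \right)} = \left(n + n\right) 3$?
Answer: $- \frac{234}{5} \approx -46.8$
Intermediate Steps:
$P{\left(n \right)} = 6 n$ ($P{\left(n \right)} = 2 n 3 = 6 n$)
$F{\left(L \right)} = 3 + L$ ($F{\left(L \right)} = \left(6 + L\right) - 3 = 3 + L$)
$w{\left(G,q \right)} = \frac{G + q}{-5 + G}$
$-30 + P{\left(-7 \right)} w{\left(F{\left(-3 \right)},-2 \right)} = -30 + 6 \left(-7\right) \frac{\left(3 - 3\right) - 2}{-5 + \left(3 - 3\right)} = -30 - 42 \frac{0 - 2}{-5 + 0} = -30 - 42 \frac{1}{-5} \left(-2\right) = -30 - 42 \left(\left(- \frac{1}{5}\right) \left(-2\right)\right) = -30 - \frac{84}{5} = - \frac{234}{5}$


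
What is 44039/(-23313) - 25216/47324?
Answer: -667990561/275816103 ≈ -2.4219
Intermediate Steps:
44039/(-23313) - 25216/47324 = 44039*(-1/23313) - 25216*1/47324 = -44039/23313 - 6304/11831 = -667990561/275816103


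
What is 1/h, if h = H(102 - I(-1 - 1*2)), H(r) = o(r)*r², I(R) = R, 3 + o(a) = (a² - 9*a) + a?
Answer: 1/112256550 ≈ 8.9082e-9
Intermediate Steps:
o(a) = -3 + a² - 8*a (o(a) = -3 + ((a² - 9*a) + a) = -3 + (a² - 8*a) = -3 + a² - 8*a)
H(r) = r²*(-3 + r² - 8*r) (H(r) = (-3 + r² - 8*r)*r² = r²*(-3 + r² - 8*r))
h = 112256550 (h = (102 - (-1 - 1*2))²*(-3 + (102 - (-1 - 1*2))² - 8*(102 - (-1 - 1*2))) = (102 - (-1 - 2))²*(-3 + (102 - (-1 - 2))² - 8*(102 - (-1 - 2))) = (102 - 1*(-3))²*(-3 + (102 - 1*(-3))² - 8*(102 - 1*(-3))) = (102 + 3)²*(-3 + (102 + 3)² - 8*(102 + 3)) = 105²*(-3 + 105² - 8*105) = 11025*(-3 + 11025 - 840) = 11025*10182 = 112256550)
1/h = 1/112256550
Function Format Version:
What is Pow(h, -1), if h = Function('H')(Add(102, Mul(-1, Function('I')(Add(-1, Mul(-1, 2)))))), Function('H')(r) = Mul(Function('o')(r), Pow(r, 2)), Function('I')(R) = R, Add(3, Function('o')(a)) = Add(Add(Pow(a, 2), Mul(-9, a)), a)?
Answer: Rational(1, 112256550) ≈ 8.9082e-9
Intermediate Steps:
Function('o')(a) = Add(-3, Pow(a, 2), Mul(-8, a)) (Function('o')(a) = Add(-3, Add(Add(Pow(a, 2), Mul(-9, a)), a)) = Add(-3, Add(Pow(a, 2), Mul(-8, a))) = Add(-3, Pow(a, 2), Mul(-8, a)))
Function('H')(r) = Mul(Pow(r, 2), Add(-3, Pow(r, 2), Mul(-8, r))) (Function('H')(r) = Mul(Add(-3, Pow(r, 2), Mul(-8, r)), Pow(r, 2)) = Mul(Pow(r, 2), Add(-3, Pow(r, 2), Mul(-8, r))))
h = 112256550 (h = Mul(Pow(Add(102, Mul(-1, Add(-1, Mul(-1, 2)))), 2), Add(-3, Pow(Add(102, Mul(-1, Add(-1, Mul(-1, 2)))), 2), Mul(-8, Add(102, Mul(-1, Add(-1, Mul(-1, 2))))))) = Mul(Pow(Add(102, Mul(-1, Add(-1, -2))), 2), Add(-3, Pow(Add(102, Mul(-1, Add(-1, -2))), 2), Mul(-8, Add(102, Mul(-1, Add(-1, -2)))))) = Mul(Pow(Add(102, Mul(-1, -3)), 2), Add(-3, Pow(Add(102, Mul(-1, -3)), 2), Mul(-8, Add(102, Mul(-1, -3))))) = Mul(Pow(Add(102, 3), 2), Add(-3, Pow(Add(102, 3), 2), Mul(-8, Add(102, 3)))) = Mul(Pow(105, 2), Add(-3, Pow(105, 2), Mul(-8, 105))) = Mul(11025, Add(-3, 11025, -840)) = Mul(11025, 10182) = 112256550)
Pow(h, -1) = Pow(112256550, -1) = Rational(1, 112256550)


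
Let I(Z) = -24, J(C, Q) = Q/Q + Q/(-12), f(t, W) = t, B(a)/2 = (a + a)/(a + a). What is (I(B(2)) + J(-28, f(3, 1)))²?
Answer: 8649/16 ≈ 540.56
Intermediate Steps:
B(a) = 2 (B(a) = 2*((a + a)/(a + a)) = 2*((2*a)/((2*a))) = 2*((2*a)*(1/(2*a))) = 2*1 = 2)
J(C, Q) = 1 - Q/12 (J(C, Q) = 1 + Q*(-1/12) = 1 - Q/12)
(I(B(2)) + J(-28, f(3, 1)))² = (-24 + (1 - 1/12*3))² = (-24 + (1 - ¼))² = (-24 + ¾)² = (-93/4)² = 8649/16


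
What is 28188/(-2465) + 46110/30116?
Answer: -12676701/1279930 ≈ -9.9042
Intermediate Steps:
28188/(-2465) + 46110/30116 = 28188*(-1/2465) + 46110*(1/30116) = -972/85 + 23055/15058 = -12676701/1279930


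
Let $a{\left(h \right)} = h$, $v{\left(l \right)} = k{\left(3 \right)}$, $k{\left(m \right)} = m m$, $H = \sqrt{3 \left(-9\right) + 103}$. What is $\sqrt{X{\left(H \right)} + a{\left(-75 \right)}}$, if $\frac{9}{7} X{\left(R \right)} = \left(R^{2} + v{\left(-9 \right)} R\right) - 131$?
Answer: $\frac{\sqrt{-1060 + 126 \sqrt{19}}}{3} \approx 7.5335 i$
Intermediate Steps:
$H = 2 \sqrt{19}$ ($H = \sqrt{-27 + 103} = \sqrt{76} = 2 \sqrt{19} \approx 8.7178$)
$k{\left(m \right)} = m^{2}$
$v{\left(l \right)} = 9$ ($v{\left(l \right)} = 3^{2} = 9$)
$X{\left(R \right)} = - \frac{917}{9} + 7 R + \frac{7 R^{2}}{9}$ ($X{\left(R \right)} = \frac{7 \left(\left(R^{2} + 9 R\right) - 131\right)}{9} = \frac{7 \left(-131 + R^{2} + 9 R\right)}{9} = - \frac{917}{9} + 7 R + \frac{7 R^{2}}{9}$)
$\sqrt{X{\left(H \right)} + a{\left(-75 \right)}} = \sqrt{\left(- \frac{917}{9} + 7 \cdot 2 \sqrt{19} + \frac{7 \left(2 \sqrt{19}\right)^{2}}{9}\right) - 75} = \sqrt{\left(- \frac{917}{9} + 14 \sqrt{19} + \frac{7}{9} \cdot 76\right) - 75} = \sqrt{\left(- \frac{917}{9} + 14 \sqrt{19} + \frac{532}{9}\right) - 75} = \sqrt{\left(- \frac{385}{9} + 14 \sqrt{19}\right) - 75} = \sqrt{- \frac{1060}{9} + 14 \sqrt{19}}$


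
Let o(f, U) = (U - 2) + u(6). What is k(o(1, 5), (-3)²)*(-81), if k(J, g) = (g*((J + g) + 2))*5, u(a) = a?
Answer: -72900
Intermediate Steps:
o(f, U) = 4 + U (o(f, U) = (U - 2) + 6 = (-2 + U) + 6 = 4 + U)
k(J, g) = 5*g*(2 + J + g) (k(J, g) = (g*(2 + J + g))*5 = 5*g*(2 + J + g))
k(o(1, 5), (-3)²)*(-81) = (5*(-3)²*(2 + (4 + 5) + (-3)²))*(-81) = (5*9*(2 + 9 + 9))*(-81) = (5*9*20)*(-81) = 900*(-81) = -72900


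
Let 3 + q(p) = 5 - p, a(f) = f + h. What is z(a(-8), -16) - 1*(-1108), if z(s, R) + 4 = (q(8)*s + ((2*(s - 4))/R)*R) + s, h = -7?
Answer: 1141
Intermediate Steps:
a(f) = -7 + f (a(f) = f - 7 = -7 + f)
q(p) = 2 - p (q(p) = -3 + (5 - p) = 2 - p)
z(s, R) = -12 - 3*s (z(s, R) = -4 + (((2 - 1*8)*s + ((2*(s - 4))/R)*R) + s) = -4 + (((2 - 8)*s + ((2*(-4 + s))/R)*R) + s) = -4 + ((-6*s + ((-8 + 2*s)/R)*R) + s) = -4 + ((-6*s + (-8 + 2*s)) + s) = -4 + ((-8 - 4*s) + s) = -4 + (-8 - 3*s) = -12 - 3*s)
z(a(-8), -16) - 1*(-1108) = (-12 - 3*(-7 - 8)) - 1*(-1108) = (-12 - 3*(-15)) + 1108 = (-12 + 45) + 1108 = 33 + 1108 = 1141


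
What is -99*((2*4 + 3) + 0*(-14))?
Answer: -1089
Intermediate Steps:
-99*((2*4 + 3) + 0*(-14)) = -99*((8 + 3) + 0) = -99*(11 + 0) = -99*11 = -1089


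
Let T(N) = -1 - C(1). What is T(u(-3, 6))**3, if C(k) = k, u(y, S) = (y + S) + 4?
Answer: -8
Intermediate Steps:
u(y, S) = 4 + S + y (u(y, S) = (S + y) + 4 = 4 + S + y)
T(N) = -2 (T(N) = -1 - 1*1 = -1 - 1 = -2)
T(u(-3, 6))**3 = (-2)**3 = -8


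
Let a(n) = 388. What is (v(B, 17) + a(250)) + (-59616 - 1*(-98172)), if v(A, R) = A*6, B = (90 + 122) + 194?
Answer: 41380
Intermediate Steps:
B = 406 (B = 212 + 194 = 406)
v(A, R) = 6*A
(v(B, 17) + a(250)) + (-59616 - 1*(-98172)) = (6*406 + 388) + (-59616 - 1*(-98172)) = (2436 + 388) + (-59616 + 98172) = 2824 + 38556 = 41380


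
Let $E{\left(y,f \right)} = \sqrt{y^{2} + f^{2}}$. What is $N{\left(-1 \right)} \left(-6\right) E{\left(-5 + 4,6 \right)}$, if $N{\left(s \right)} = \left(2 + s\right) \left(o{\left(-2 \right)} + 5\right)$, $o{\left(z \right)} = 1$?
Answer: $- 36 \sqrt{37} \approx -218.98$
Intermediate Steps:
$N{\left(s \right)} = 12 + 6 s$ ($N{\left(s \right)} = \left(2 + s\right) \left(1 + 5\right) = \left(2 + s\right) 6 = 12 + 6 s$)
$E{\left(y,f \right)} = \sqrt{f^{2} + y^{2}}$
$N{\left(-1 \right)} \left(-6\right) E{\left(-5 + 4,6 \right)} = \left(12 + 6 \left(-1\right)\right) \left(-6\right) \sqrt{6^{2} + \left(-5 + 4\right)^{2}} = \left(12 - 6\right) \left(-6\right) \sqrt{36 + \left(-1\right)^{2}} = 6 \left(-6\right) \sqrt{36 + 1} = - 36 \sqrt{37}$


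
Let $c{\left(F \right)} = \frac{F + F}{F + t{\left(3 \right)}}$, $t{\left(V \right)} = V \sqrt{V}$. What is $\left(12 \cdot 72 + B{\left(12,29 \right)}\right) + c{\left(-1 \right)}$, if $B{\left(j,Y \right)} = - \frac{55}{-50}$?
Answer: $\frac{112453}{130} - \frac{3 \sqrt{3}}{13} \approx 864.62$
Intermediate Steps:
$t{\left(V \right)} = V^{\frac{3}{2}}$
$c{\left(F \right)} = \frac{2 F}{F + 3 \sqrt{3}}$ ($c{\left(F \right)} = \frac{F + F}{F + 3^{\frac{3}{2}}} = \frac{2 F}{F + 3 \sqrt{3}}$)
$B{\left(j,Y \right)} = \frac{11}{10}$ ($B{\left(j,Y \right)} = \left(-55\right) \left(- \frac{1}{50}\right) = \frac{11}{10}$)
$\left(12 \cdot 72 + B{\left(12,29 \right)}\right) + c{\left(-1 \right)} = \left(12 \cdot 72 + \frac{11}{10}\right) + 2 \left(-1\right) \frac{1}{-1 + 3 \sqrt{3}} = \left(864 + \frac{11}{10}\right) - \frac{2}{-1 + 3 \sqrt{3}} = \frac{8651}{10} - \frac{2}{-1 + 3 \sqrt{3}}$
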